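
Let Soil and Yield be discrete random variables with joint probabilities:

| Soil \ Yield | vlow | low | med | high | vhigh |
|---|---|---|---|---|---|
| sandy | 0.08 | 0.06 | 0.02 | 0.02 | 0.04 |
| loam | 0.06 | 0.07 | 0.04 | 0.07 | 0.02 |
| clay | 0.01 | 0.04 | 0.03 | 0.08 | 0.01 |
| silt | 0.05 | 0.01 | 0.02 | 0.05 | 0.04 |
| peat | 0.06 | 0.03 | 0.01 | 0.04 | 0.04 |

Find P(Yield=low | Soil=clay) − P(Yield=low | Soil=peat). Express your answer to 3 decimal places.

0.069

P(Soil=clay) = 0.01 + 0.04 + 0.03 + 0.08 + 0.01 = 0.17; P(Yield=low | Soil=clay) = 0.04/0.17 = 0.2353.
P(Soil=peat) = 0.06 + 0.03 + 0.01 + 0.04 + 0.04 = 0.18; P(Yield=low | Soil=peat) = 0.03/0.18 = 0.1667.
Difference = 0.069.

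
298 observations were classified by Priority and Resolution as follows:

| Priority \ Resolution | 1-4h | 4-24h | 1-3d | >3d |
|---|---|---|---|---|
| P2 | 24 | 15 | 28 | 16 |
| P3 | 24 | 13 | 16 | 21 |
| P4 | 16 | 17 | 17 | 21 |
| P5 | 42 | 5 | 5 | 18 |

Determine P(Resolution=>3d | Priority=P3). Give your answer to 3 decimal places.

0.284

Total with Priority=P3: 24 + 13 + 16 + 21 = 74.
P(Resolution=>3d | Priority=P3) = 21/74 = 0.284.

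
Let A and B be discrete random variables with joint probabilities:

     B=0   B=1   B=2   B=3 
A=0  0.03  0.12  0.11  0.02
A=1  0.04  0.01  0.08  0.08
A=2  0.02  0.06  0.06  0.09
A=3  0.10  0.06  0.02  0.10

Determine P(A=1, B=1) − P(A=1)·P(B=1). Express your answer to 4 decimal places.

P(A=1) = 0.04 + 0.01 + 0.08 + 0.08 = 0.21.
P(B=1) = 0.12 + 0.01 + 0.06 + 0.06 = 0.25.
P(A=1, B=1) − P(A=1)P(B=1) = 0.01 − 0.21×0.25 = -0.0425.

-0.0425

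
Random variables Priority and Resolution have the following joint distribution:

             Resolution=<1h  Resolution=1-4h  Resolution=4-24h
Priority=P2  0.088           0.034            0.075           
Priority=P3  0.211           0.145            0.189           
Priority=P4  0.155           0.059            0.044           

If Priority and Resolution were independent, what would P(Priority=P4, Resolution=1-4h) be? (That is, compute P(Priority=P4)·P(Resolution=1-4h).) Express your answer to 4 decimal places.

P(Priority=P4) = 0.155 + 0.059 + 0.044 = 0.258.
P(Resolution=1-4h) = 0.034 + 0.145 + 0.059 = 0.238.
Product: 0.258 × 0.238 = 0.0614.

0.0614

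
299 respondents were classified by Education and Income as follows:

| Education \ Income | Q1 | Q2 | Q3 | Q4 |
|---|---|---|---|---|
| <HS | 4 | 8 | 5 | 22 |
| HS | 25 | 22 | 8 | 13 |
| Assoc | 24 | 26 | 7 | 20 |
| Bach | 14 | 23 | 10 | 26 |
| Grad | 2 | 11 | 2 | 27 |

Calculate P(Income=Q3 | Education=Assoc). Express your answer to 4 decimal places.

Total with Education=Assoc: 24 + 26 + 7 + 20 = 77.
P(Income=Q3 | Education=Assoc) = 7/77 = 0.0909.

0.0909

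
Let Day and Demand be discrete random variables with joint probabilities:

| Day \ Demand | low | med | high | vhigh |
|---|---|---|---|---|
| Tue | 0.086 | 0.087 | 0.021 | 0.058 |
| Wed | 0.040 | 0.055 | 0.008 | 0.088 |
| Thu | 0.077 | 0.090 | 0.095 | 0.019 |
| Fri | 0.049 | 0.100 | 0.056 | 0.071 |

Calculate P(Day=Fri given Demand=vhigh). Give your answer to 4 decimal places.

P(Demand=vhigh) = 0.058 + 0.088 + 0.019 + 0.071 = 0.236.
P(Day=Fri | Demand=vhigh) = 0.071/0.236 = 0.3008.

0.3008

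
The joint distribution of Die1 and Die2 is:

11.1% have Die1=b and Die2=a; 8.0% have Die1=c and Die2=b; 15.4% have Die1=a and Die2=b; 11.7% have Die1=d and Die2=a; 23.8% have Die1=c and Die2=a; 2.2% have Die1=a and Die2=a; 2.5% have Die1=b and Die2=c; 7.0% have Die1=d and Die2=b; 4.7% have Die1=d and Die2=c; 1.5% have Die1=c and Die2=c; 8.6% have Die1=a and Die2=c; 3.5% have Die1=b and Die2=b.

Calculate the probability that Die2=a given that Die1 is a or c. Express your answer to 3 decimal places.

P(Die1=a) = 0.022 + 0.154 + 0.086 = 0.262.
P(Die1=c) = 0.238 + 0.080 + 0.015 = 0.333.
P(Die1 ∈ {a, c}) = 0.262 + 0.333 = 0.595; P(Die2=a, Die1 ∈ {a, c}) = 0.022 + 0.238 = 0.260.
P(Die2=a | Die1 ∈ {a, c}) = 0.260/0.595 = 0.437.

0.437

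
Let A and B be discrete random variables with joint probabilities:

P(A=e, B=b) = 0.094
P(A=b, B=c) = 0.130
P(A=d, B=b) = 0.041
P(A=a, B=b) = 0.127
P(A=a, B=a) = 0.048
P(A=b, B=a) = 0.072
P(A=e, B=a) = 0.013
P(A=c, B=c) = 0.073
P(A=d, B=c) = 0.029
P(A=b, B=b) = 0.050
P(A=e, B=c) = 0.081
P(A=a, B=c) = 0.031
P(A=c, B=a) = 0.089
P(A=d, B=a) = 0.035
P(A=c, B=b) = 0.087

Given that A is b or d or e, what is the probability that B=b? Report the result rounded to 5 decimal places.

0.33945

P(A=b) = 0.072 + 0.050 + 0.130 = 0.252.
P(A=d) = 0.035 + 0.041 + 0.029 = 0.105.
P(A=e) = 0.013 + 0.094 + 0.081 = 0.188.
P(A ∈ {b, d, e}) = 0.252 + 0.105 + 0.188 = 0.545; P(B=b, A ∈ {b, d, e}) = 0.050 + 0.041 + 0.094 = 0.185.
P(B=b | A ∈ {b, d, e}) = 0.185/0.545 = 0.33945.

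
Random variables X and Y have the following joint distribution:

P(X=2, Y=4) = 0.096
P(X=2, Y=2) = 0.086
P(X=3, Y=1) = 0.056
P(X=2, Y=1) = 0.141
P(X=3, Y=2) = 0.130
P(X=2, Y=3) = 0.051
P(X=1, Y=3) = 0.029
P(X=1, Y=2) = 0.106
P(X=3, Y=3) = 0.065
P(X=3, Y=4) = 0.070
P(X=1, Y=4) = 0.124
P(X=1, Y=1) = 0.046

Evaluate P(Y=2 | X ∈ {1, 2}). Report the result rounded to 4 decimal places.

0.2828

P(X=1) = 0.046 + 0.106 + 0.029 + 0.124 = 0.305.
P(X=2) = 0.141 + 0.086 + 0.051 + 0.096 = 0.374.
P(X ∈ {1, 2}) = 0.305 + 0.374 = 0.679; P(Y=2, X ∈ {1, 2}) = 0.106 + 0.086 = 0.192.
P(Y=2 | X ∈ {1, 2}) = 0.192/0.679 = 0.2828.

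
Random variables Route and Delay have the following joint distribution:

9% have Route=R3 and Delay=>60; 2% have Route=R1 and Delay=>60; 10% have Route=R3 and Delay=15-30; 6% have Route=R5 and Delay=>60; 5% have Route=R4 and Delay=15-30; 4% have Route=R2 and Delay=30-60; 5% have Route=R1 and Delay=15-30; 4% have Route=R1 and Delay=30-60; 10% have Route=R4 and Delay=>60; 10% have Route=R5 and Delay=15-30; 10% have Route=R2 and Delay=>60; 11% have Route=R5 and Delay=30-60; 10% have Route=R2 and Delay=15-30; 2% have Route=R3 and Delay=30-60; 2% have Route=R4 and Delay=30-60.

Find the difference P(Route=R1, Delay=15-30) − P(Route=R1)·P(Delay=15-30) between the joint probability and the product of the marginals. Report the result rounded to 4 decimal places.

P(Route=R1) = 0.05 + 0.04 + 0.02 = 0.11.
P(Delay=15-30) = 0.05 + 0.10 + 0.10 + 0.05 + 0.10 = 0.40.
P(Route=R1, Delay=15-30) − P(Route=R1)P(Delay=15-30) = 0.05 − 0.11×0.40 = 0.0060.

0.0060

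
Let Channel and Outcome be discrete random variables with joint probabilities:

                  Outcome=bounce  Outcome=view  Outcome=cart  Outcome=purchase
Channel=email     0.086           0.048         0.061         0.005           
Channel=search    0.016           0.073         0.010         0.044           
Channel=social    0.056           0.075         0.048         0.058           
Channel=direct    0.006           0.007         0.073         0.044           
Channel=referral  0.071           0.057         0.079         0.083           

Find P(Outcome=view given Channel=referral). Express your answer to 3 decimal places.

0.197

P(Channel=referral) = 0.071 + 0.057 + 0.079 + 0.083 = 0.290.
P(Outcome=view | Channel=referral) = 0.057/0.290 = 0.197.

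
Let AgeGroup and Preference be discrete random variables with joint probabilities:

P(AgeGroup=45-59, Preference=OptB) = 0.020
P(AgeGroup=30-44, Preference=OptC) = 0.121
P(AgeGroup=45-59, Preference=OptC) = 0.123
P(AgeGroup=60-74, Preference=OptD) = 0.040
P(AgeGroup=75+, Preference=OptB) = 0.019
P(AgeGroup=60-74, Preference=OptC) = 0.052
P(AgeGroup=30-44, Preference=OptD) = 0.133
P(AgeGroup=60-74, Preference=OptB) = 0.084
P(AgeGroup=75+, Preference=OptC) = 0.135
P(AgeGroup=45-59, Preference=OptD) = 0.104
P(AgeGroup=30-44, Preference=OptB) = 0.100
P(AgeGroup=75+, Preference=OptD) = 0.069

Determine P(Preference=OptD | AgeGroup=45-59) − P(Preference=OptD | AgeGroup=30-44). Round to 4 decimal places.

P(AgeGroup=45-59) = 0.020 + 0.123 + 0.104 = 0.247; P(Preference=OptD | AgeGroup=45-59) = 0.104/0.247 = 0.42105.
P(AgeGroup=30-44) = 0.100 + 0.121 + 0.133 = 0.354; P(Preference=OptD | AgeGroup=30-44) = 0.133/0.354 = 0.37571.
Difference = 0.0453.

0.0453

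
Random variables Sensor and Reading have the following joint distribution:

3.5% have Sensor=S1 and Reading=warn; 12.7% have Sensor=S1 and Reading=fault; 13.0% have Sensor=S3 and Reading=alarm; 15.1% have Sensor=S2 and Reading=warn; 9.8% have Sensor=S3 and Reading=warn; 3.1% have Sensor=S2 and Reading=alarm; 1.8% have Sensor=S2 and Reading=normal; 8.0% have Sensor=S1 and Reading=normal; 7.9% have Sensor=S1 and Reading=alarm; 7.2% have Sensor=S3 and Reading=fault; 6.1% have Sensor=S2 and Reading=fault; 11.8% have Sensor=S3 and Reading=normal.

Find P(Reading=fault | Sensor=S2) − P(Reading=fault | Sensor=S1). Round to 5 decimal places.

-0.16192

P(Sensor=S2) = 0.018 + 0.151 + 0.031 + 0.061 = 0.261; P(Reading=fault | Sensor=S2) = 0.061/0.261 = 0.233716.
P(Sensor=S1) = 0.080 + 0.035 + 0.079 + 0.127 = 0.321; P(Reading=fault | Sensor=S1) = 0.127/0.321 = 0.395639.
Difference = -0.16192.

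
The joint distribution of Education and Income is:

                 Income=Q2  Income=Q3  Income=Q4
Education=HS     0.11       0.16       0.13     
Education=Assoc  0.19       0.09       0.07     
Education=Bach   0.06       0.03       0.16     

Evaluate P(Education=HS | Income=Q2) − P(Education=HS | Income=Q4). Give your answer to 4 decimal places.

-0.0556

P(Income=Q2) = 0.11 + 0.19 + 0.06 = 0.36; P(Education=HS | Income=Q2) = 0.11/0.36 = 0.30556.
P(Income=Q4) = 0.13 + 0.07 + 0.16 = 0.36; P(Education=HS | Income=Q4) = 0.13/0.36 = 0.36111.
Difference = -0.0556.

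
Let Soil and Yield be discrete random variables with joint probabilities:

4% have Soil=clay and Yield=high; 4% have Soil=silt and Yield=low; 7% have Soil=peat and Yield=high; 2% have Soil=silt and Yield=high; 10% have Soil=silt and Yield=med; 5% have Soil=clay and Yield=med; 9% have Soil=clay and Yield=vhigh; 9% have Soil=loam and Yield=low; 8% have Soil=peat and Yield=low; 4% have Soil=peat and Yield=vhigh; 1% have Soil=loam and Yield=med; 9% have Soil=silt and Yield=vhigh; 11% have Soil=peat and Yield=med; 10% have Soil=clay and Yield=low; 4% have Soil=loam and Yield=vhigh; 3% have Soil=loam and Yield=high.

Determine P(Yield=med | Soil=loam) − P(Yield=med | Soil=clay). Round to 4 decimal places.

P(Soil=loam) = 0.09 + 0.01 + 0.03 + 0.04 = 0.17; P(Yield=med | Soil=loam) = 0.01/0.17 = 0.05882.
P(Soil=clay) = 0.10 + 0.05 + 0.04 + 0.09 = 0.28; P(Yield=med | Soil=clay) = 0.05/0.28 = 0.17857.
Difference = -0.1197.

-0.1197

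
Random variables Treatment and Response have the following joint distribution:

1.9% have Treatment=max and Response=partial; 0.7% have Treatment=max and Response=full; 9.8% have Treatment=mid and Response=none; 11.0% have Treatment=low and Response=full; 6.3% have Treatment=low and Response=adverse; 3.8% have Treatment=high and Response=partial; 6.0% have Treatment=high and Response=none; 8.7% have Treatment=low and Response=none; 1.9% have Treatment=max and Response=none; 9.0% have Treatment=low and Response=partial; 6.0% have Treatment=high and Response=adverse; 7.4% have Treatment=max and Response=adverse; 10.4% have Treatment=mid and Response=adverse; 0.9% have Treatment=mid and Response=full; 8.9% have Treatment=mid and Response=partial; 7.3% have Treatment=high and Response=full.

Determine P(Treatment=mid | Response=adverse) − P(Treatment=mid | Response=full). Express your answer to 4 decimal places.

0.3003

P(Response=adverse) = 0.063 + 0.104 + 0.060 + 0.074 = 0.301; P(Treatment=mid | Response=adverse) = 0.104/0.301 = 0.34551.
P(Response=full) = 0.110 + 0.009 + 0.073 + 0.007 = 0.199; P(Treatment=mid | Response=full) = 0.009/0.199 = 0.04523.
Difference = 0.3003.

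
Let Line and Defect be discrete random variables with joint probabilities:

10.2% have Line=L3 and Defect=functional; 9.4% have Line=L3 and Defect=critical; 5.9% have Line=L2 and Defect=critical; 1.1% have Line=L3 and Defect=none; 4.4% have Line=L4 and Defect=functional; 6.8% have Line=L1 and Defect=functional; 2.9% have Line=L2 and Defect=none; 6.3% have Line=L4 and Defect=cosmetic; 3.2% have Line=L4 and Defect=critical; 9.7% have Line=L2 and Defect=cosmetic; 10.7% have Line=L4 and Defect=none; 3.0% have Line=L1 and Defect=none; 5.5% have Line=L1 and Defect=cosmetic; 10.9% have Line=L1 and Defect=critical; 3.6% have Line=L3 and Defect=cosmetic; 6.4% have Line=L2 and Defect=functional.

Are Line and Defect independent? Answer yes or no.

P(Line=L4) = 0.246 and P(Defect=none) = 0.177, so their product is 0.04354, but P(Line=L4, Defect=none) = 0.107. Since these differ, Line and Defect are not independent.

no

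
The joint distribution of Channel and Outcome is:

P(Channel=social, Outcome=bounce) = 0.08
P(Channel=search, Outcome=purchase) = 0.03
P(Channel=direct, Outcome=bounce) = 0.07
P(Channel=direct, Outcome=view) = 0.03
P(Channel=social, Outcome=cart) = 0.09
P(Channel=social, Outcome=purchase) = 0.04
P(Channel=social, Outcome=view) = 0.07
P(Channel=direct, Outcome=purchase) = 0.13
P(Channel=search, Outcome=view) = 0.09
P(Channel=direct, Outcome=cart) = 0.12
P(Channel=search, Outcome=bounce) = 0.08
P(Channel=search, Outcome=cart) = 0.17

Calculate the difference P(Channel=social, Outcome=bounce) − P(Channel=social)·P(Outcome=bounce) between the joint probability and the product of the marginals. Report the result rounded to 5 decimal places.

0.01560

P(Channel=social) = 0.08 + 0.07 + 0.09 + 0.04 = 0.28.
P(Outcome=bounce) = 0.08 + 0.08 + 0.07 = 0.23.
P(Channel=social, Outcome=bounce) − P(Channel=social)P(Outcome=bounce) = 0.08 − 0.28×0.23 = 0.01560.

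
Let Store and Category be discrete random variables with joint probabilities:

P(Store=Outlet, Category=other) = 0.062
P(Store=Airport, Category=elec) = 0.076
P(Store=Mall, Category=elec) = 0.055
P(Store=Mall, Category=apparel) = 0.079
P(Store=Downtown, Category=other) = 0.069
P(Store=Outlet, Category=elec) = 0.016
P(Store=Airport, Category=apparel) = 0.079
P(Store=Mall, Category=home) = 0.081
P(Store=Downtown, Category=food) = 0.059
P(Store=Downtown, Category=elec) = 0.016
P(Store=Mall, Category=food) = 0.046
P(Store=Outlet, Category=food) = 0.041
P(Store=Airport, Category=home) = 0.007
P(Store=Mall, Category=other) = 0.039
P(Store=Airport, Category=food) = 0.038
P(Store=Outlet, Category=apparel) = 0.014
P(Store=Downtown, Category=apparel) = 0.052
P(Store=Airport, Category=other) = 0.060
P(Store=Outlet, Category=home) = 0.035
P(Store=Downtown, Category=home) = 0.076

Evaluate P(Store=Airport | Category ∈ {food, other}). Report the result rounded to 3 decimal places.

0.237

P(Category=food) = 0.059 + 0.046 + 0.038 + 0.041 = 0.184.
P(Category=other) = 0.069 + 0.039 + 0.060 + 0.062 = 0.230.
P(Category ∈ {food, other}) = 0.184 + 0.230 = 0.414; P(Store=Airport, Category ∈ {food, other}) = 0.038 + 0.060 = 0.098.
P(Store=Airport | Category ∈ {food, other}) = 0.098/0.414 = 0.237.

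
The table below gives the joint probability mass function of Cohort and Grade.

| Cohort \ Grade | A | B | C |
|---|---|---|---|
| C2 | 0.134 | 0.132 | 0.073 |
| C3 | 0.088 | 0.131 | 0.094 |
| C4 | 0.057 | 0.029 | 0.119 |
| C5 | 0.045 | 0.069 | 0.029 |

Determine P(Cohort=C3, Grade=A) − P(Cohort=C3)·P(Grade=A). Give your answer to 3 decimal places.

-0.013

P(Cohort=C3) = 0.088 + 0.131 + 0.094 = 0.313.
P(Grade=A) = 0.134 + 0.088 + 0.057 + 0.045 = 0.324.
P(Cohort=C3, Grade=A) − P(Cohort=C3)P(Grade=A) = 0.088 − 0.313×0.324 = -0.013.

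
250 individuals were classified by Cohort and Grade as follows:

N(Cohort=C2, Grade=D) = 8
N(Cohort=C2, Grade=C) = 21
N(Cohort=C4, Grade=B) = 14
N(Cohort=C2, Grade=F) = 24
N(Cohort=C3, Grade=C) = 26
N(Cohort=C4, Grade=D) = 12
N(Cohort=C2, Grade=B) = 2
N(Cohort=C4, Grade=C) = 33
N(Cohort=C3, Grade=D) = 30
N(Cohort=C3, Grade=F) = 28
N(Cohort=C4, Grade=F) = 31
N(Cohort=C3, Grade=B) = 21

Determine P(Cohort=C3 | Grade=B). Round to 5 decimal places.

Total with Grade=B: 2 + 21 + 14 = 37.
P(Cohort=C3 | Grade=B) = 21/37 = 0.56757.

0.56757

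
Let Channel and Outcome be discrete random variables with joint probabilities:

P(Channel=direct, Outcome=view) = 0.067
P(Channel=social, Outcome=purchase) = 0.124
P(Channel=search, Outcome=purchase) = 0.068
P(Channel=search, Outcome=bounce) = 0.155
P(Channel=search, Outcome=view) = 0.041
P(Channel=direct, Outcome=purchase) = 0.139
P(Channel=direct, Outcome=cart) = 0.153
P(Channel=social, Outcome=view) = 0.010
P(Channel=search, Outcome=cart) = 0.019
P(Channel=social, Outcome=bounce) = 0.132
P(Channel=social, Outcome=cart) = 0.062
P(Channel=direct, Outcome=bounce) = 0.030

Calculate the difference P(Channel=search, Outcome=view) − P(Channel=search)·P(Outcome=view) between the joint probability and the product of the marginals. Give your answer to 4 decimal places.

P(Channel=search) = 0.155 + 0.041 + 0.019 + 0.068 = 0.283.
P(Outcome=view) = 0.041 + 0.010 + 0.067 = 0.118.
P(Channel=search, Outcome=view) − P(Channel=search)P(Outcome=view) = 0.041 − 0.283×0.118 = 0.0076.

0.0076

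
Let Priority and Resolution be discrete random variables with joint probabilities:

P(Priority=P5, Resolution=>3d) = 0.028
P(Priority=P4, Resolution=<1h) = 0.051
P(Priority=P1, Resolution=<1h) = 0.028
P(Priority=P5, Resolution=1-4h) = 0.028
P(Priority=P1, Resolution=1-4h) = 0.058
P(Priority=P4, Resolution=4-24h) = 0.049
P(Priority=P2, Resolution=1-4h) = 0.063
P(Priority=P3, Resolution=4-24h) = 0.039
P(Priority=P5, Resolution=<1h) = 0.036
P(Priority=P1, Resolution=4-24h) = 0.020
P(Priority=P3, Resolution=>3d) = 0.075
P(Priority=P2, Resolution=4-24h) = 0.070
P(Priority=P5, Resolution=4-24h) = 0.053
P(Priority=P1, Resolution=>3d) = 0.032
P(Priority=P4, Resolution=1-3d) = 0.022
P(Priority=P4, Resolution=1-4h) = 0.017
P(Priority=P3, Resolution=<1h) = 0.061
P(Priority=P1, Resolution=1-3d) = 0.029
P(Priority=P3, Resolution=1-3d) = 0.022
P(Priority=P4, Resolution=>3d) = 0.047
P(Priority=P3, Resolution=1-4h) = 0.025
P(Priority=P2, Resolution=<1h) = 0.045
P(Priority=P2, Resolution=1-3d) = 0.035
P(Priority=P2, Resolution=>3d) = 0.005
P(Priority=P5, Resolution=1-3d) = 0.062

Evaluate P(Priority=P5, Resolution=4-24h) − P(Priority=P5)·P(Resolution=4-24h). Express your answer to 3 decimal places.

P(Priority=P5) = 0.036 + 0.028 + 0.053 + 0.062 + 0.028 = 0.207.
P(Resolution=4-24h) = 0.020 + 0.070 + 0.039 + 0.049 + 0.053 = 0.231.
P(Priority=P5, Resolution=4-24h) − P(Priority=P5)P(Resolution=4-24h) = 0.053 − 0.207×0.231 = 0.005.

0.005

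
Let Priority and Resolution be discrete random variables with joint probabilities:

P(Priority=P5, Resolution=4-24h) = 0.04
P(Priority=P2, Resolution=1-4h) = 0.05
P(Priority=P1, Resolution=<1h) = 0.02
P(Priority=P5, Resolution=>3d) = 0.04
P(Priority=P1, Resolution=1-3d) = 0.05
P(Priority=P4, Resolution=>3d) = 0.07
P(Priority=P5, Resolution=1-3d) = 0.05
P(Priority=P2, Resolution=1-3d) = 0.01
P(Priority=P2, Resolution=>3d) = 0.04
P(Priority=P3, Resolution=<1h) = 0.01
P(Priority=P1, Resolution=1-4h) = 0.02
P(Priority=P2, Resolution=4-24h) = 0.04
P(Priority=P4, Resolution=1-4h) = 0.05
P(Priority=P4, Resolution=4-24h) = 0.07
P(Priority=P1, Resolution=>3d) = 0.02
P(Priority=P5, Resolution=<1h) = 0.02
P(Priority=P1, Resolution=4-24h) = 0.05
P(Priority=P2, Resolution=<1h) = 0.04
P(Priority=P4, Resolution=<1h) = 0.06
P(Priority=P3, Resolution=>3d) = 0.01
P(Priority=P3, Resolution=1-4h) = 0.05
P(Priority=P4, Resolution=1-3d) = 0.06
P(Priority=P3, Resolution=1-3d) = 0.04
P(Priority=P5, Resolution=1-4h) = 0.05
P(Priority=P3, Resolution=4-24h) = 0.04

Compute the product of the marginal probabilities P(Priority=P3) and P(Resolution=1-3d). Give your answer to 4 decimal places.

P(Priority=P3) = 0.01 + 0.05 + 0.04 + 0.04 + 0.01 = 0.15.
P(Resolution=1-3d) = 0.05 + 0.01 + 0.04 + 0.06 + 0.05 = 0.21.
Product: 0.15 × 0.21 = 0.0315.

0.0315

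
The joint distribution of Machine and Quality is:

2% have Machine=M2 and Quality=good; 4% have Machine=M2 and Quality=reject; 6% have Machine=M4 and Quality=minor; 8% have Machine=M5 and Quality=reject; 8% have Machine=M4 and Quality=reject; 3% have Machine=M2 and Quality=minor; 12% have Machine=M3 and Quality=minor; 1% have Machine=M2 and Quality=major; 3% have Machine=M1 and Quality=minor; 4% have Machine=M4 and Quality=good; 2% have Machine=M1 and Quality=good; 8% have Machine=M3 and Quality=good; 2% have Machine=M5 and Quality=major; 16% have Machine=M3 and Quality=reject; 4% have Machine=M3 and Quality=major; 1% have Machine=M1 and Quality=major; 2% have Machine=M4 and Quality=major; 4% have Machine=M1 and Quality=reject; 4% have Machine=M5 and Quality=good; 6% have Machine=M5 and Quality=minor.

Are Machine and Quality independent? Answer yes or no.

Every cell satisfies P(Machine,Quality) = P(Machine)·P(Quality). For instance P(Machine=M2) = 0.10, P(Quality=good) = 0.20, and 0.10×0.20 = 0.02 matches the joint entry. So Machine and Quality are independent.

yes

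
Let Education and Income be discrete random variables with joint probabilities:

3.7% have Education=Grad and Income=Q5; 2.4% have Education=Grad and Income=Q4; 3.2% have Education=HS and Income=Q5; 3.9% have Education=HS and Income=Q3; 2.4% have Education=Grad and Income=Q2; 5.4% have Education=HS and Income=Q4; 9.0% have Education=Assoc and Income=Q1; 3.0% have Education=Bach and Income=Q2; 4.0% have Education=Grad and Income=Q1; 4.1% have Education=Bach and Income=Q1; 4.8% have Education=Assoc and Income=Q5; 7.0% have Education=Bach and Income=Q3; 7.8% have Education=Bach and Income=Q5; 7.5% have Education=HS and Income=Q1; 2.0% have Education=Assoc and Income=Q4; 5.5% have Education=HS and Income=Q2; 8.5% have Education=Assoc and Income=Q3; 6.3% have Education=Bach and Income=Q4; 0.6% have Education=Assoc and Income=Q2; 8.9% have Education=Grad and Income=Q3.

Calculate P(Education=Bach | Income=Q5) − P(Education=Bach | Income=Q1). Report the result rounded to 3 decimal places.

P(Income=Q5) = 0.032 + 0.048 + 0.078 + 0.037 = 0.195; P(Education=Bach | Income=Q5) = 0.078/0.195 = 0.4000.
P(Income=Q1) = 0.075 + 0.090 + 0.041 + 0.040 = 0.246; P(Education=Bach | Income=Q1) = 0.041/0.246 = 0.1667.
Difference = 0.233.

0.233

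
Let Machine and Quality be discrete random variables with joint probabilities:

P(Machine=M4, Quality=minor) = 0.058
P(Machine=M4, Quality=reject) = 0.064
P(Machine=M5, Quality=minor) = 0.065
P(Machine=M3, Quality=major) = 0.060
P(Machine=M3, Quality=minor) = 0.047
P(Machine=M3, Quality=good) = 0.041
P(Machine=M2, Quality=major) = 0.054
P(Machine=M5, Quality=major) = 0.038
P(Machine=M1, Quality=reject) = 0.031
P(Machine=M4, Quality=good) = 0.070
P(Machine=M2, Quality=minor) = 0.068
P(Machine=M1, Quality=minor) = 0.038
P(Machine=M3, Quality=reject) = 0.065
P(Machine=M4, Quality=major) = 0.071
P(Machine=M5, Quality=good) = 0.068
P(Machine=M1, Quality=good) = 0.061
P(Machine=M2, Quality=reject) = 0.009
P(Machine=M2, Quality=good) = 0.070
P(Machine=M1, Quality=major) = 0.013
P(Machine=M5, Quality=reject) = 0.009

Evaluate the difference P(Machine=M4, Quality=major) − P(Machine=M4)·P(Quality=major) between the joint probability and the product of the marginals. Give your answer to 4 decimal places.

P(Machine=M4) = 0.070 + 0.058 + 0.071 + 0.064 = 0.263.
P(Quality=major) = 0.013 + 0.054 + 0.060 + 0.071 + 0.038 = 0.236.
P(Machine=M4, Quality=major) − P(Machine=M4)P(Quality=major) = 0.071 − 0.263×0.236 = 0.0089.

0.0089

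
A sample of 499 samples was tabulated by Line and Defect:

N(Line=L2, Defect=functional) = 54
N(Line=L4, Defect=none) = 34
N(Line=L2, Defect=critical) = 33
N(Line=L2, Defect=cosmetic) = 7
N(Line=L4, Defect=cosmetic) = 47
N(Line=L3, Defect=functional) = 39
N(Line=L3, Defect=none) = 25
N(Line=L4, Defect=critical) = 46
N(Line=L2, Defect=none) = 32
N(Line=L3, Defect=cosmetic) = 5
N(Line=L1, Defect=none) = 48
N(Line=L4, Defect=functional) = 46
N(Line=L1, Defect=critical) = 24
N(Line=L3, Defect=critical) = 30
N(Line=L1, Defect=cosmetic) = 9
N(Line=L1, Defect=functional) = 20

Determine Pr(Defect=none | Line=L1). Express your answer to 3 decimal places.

Total with Line=L1: 48 + 9 + 20 + 24 = 101.
P(Defect=none | Line=L1) = 48/101 = 0.475.

0.475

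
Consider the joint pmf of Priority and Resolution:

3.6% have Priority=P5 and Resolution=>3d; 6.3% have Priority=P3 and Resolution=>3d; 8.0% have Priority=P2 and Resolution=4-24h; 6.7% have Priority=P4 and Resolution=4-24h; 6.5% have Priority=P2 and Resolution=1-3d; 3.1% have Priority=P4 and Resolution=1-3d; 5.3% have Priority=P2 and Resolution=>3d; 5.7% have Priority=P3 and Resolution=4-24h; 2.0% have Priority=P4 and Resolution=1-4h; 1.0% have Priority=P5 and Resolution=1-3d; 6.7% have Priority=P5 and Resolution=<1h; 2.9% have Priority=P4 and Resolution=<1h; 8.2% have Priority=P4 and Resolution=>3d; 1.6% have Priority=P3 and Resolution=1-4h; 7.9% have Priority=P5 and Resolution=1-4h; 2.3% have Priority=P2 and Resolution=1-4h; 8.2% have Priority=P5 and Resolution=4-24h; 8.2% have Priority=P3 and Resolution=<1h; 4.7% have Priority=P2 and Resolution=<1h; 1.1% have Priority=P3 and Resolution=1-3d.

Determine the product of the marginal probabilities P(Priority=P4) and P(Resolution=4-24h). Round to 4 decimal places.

0.0655

P(Priority=P4) = 0.029 + 0.020 + 0.067 + 0.031 + 0.082 = 0.229.
P(Resolution=4-24h) = 0.080 + 0.057 + 0.067 + 0.082 = 0.286.
Product: 0.229 × 0.286 = 0.0655.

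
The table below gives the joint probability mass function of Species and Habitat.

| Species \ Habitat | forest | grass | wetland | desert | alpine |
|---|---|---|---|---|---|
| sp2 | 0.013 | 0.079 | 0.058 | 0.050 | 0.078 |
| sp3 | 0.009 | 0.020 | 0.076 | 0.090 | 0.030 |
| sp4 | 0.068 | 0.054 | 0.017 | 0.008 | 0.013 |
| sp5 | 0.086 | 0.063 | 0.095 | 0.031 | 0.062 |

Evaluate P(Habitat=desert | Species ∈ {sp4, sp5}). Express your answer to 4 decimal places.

0.0785

P(Species=sp4) = 0.068 + 0.054 + 0.017 + 0.008 + 0.013 = 0.160.
P(Species=sp5) = 0.086 + 0.063 + 0.095 + 0.031 + 0.062 = 0.337.
P(Species ∈ {sp4, sp5}) = 0.160 + 0.337 = 0.497; P(Habitat=desert, Species ∈ {sp4, sp5}) = 0.008 + 0.031 = 0.039.
P(Habitat=desert | Species ∈ {sp4, sp5}) = 0.039/0.497 = 0.0785.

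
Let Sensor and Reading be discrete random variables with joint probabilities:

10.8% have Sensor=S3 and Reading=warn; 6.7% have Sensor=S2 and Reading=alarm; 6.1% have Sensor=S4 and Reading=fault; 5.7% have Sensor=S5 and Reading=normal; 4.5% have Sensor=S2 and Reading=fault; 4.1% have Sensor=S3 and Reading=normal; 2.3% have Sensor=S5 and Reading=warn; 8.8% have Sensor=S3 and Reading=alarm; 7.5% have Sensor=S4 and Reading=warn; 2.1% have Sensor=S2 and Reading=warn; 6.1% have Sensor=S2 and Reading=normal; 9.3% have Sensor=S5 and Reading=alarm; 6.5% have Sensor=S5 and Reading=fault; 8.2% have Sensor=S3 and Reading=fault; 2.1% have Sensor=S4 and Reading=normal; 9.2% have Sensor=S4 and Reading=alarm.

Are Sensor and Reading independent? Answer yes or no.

no

P(Sensor=S3) = 0.319 and P(Reading=warn) = 0.227, so their product is 0.07241, but P(Sensor=S3, Reading=warn) = 0.108. Since these differ, Sensor and Reading are not independent.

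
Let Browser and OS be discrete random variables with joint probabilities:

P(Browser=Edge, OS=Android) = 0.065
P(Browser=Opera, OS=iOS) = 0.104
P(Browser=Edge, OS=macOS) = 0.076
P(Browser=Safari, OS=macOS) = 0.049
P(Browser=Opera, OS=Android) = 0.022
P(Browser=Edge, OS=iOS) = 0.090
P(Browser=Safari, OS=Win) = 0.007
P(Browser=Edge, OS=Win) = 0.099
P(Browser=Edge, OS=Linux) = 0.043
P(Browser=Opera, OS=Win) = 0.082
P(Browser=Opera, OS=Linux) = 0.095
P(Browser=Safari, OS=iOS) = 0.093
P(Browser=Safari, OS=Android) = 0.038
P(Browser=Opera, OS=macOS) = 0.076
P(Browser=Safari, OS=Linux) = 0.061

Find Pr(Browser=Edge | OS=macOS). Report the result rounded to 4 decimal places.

P(OS=macOS) = 0.049 + 0.076 + 0.076 = 0.201.
P(Browser=Edge | OS=macOS) = 0.076/0.201 = 0.3781.

0.3781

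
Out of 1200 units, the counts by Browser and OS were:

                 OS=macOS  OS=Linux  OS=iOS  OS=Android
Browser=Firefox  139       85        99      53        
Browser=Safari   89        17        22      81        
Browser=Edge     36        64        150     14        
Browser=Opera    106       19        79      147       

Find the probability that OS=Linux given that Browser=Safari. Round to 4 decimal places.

Total with Browser=Safari: 89 + 17 + 22 + 81 = 209.
P(OS=Linux | Browser=Safari) = 17/209 = 0.0813.

0.0813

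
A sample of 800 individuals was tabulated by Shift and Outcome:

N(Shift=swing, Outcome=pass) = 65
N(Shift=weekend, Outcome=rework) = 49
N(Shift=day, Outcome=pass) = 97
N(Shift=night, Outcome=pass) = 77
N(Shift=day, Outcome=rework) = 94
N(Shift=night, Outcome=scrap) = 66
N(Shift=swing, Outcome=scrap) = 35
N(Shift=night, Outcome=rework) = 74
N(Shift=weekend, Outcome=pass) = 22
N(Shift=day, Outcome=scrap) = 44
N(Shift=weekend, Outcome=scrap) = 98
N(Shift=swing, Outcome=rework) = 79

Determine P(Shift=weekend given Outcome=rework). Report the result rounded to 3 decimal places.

0.166

Total with Outcome=rework: 94 + 79 + 74 + 49 = 296.
P(Shift=weekend | Outcome=rework) = 49/296 = 0.166.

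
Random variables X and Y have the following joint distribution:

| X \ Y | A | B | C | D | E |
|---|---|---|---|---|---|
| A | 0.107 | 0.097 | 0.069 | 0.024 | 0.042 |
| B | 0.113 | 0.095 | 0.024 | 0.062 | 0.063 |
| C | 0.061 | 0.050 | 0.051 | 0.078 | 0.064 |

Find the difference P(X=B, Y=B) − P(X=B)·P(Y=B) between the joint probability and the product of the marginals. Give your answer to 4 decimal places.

P(X=B) = 0.113 + 0.095 + 0.024 + 0.062 + 0.063 = 0.357.
P(Y=B) = 0.097 + 0.095 + 0.050 = 0.242.
P(X=B, Y=B) − P(X=B)P(Y=B) = 0.095 − 0.357×0.242 = 0.0086.

0.0086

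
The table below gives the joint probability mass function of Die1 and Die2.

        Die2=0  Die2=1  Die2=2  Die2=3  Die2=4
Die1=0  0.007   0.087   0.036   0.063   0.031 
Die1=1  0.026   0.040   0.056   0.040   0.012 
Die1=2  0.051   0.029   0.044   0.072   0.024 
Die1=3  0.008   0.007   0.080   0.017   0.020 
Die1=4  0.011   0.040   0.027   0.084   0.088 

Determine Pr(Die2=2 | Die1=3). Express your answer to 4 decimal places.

P(Die1=3) = 0.008 + 0.007 + 0.080 + 0.017 + 0.020 = 0.132.
P(Die2=2 | Die1=3) = 0.080/0.132 = 0.6061.

0.6061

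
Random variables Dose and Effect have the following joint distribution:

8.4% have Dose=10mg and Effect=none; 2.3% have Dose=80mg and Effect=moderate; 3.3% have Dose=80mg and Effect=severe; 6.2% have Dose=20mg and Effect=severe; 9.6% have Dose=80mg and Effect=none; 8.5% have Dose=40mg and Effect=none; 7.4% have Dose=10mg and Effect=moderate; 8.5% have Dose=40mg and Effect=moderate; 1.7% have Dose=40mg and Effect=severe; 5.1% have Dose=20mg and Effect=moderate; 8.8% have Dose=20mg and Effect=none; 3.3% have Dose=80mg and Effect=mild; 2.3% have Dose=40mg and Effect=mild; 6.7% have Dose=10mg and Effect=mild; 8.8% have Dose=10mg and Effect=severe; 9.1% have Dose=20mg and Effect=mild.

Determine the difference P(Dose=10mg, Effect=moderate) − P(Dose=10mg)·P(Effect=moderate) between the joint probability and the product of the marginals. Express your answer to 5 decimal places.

P(Dose=10mg) = 0.084 + 0.067 + 0.074 + 0.088 = 0.313.
P(Effect=moderate) = 0.074 + 0.051 + 0.085 + 0.023 = 0.233.
P(Dose=10mg, Effect=moderate) − P(Dose=10mg)P(Effect=moderate) = 0.074 − 0.313×0.233 = 0.00107.

0.00107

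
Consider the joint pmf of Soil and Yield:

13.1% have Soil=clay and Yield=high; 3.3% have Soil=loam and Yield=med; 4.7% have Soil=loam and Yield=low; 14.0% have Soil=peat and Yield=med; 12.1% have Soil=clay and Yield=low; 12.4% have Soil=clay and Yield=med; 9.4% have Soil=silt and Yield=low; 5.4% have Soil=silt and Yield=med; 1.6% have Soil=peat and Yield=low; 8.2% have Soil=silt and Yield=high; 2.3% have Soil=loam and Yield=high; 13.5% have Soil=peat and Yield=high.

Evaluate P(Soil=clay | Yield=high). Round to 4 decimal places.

P(Yield=high) = 0.023 + 0.131 + 0.082 + 0.135 = 0.371.
P(Soil=clay | Yield=high) = 0.131/0.371 = 0.3531.

0.3531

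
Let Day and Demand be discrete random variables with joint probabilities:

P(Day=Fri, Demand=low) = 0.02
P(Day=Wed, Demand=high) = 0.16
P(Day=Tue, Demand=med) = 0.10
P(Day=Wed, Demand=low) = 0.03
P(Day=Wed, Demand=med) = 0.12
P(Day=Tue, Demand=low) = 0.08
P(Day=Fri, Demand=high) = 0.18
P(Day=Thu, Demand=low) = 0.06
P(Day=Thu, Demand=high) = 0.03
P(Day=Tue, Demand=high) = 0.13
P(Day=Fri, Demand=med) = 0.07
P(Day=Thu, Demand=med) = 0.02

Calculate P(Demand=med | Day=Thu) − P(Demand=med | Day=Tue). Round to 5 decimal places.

-0.14076

P(Day=Thu) = 0.06 + 0.02 + 0.03 = 0.11; P(Demand=med | Day=Thu) = 0.02/0.11 = 0.181818.
P(Day=Tue) = 0.08 + 0.10 + 0.13 = 0.31; P(Demand=med | Day=Tue) = 0.10/0.31 = 0.322581.
Difference = -0.14076.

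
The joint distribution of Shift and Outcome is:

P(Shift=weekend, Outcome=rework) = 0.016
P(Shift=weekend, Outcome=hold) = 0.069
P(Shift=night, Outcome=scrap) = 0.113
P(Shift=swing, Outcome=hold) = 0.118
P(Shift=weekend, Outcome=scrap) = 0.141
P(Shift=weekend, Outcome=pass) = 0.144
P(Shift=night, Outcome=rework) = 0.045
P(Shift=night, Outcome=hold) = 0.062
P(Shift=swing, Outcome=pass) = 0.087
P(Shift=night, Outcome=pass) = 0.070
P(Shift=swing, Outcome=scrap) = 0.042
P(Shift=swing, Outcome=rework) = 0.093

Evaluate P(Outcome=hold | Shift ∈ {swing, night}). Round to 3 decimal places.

0.286

P(Shift=swing) = 0.087 + 0.093 + 0.042 + 0.118 = 0.340.
P(Shift=night) = 0.070 + 0.045 + 0.113 + 0.062 = 0.290.
P(Shift ∈ {swing, night}) = 0.340 + 0.290 = 0.630; P(Outcome=hold, Shift ∈ {swing, night}) = 0.118 + 0.062 = 0.180.
P(Outcome=hold | Shift ∈ {swing, night}) = 0.180/0.630 = 0.286.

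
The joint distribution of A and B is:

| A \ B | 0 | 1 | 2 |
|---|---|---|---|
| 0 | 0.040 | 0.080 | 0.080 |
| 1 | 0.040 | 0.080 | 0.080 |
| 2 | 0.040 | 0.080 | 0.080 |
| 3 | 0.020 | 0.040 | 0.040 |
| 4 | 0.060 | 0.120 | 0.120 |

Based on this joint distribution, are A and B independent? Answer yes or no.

yes

Every cell satisfies P(A,B) = P(A)·P(B). For instance P(A=4) = 0.300, P(B=1) = 0.400, and 0.300×0.400 = 0.120 matches the joint entry. So A and B are independent.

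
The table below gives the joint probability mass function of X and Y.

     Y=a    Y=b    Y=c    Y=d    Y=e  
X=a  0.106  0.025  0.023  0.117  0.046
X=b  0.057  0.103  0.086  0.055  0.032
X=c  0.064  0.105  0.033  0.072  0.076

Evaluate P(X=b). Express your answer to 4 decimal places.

P(X=b) = 0.057 + 0.103 + 0.086 + 0.055 + 0.032 = 0.333.

0.3330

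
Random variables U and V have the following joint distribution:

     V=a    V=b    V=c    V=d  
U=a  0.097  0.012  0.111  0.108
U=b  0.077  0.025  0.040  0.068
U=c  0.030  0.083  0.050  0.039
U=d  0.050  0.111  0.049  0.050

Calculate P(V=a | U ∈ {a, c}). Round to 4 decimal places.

0.2396

P(U=a) = 0.097 + 0.012 + 0.111 + 0.108 = 0.328.
P(U=c) = 0.030 + 0.083 + 0.050 + 0.039 = 0.202.
P(U ∈ {a, c}) = 0.328 + 0.202 = 0.530; P(V=a, U ∈ {a, c}) = 0.097 + 0.030 = 0.127.
P(V=a | U ∈ {a, c}) = 0.127/0.530 = 0.2396.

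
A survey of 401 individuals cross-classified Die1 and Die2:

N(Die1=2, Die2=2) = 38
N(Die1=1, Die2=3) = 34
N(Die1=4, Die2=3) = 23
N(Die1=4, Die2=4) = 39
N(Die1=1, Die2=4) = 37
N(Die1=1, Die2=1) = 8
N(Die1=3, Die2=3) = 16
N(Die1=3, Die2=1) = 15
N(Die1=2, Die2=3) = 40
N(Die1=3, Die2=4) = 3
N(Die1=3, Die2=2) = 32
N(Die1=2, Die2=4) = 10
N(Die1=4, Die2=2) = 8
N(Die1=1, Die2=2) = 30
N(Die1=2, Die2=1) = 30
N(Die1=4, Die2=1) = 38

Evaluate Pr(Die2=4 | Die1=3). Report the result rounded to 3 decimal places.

Total with Die1=3: 15 + 32 + 16 + 3 = 66.
P(Die2=4 | Die1=3) = 3/66 = 0.045.

0.045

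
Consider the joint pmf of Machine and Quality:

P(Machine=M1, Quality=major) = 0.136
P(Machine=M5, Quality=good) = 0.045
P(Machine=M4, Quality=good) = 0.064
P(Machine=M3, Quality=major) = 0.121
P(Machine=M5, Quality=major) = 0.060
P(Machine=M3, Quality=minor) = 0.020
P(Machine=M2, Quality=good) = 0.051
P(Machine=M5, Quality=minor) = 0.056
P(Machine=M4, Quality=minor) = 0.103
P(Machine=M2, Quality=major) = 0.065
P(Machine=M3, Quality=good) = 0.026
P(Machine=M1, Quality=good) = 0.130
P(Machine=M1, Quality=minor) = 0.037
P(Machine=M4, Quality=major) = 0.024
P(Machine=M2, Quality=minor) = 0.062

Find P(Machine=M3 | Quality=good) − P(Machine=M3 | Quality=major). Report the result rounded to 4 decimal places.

-0.2158

P(Quality=good) = 0.130 + 0.051 + 0.026 + 0.064 + 0.045 = 0.316; P(Machine=M3 | Quality=good) = 0.026/0.316 = 0.08228.
P(Quality=major) = 0.136 + 0.065 + 0.121 + 0.024 + 0.060 = 0.406; P(Machine=M3 | Quality=major) = 0.121/0.406 = 0.29803.
Difference = -0.2158.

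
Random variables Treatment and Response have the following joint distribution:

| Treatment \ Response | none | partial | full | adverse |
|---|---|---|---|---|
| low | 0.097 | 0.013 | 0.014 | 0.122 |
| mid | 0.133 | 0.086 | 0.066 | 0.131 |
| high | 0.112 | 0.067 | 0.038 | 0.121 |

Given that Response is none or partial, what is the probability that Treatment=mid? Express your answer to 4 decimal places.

0.4311

P(Response=none) = 0.097 + 0.133 + 0.112 = 0.342.
P(Response=partial) = 0.013 + 0.086 + 0.067 = 0.166.
P(Response ∈ {none, partial}) = 0.342 + 0.166 = 0.508; P(Treatment=mid, Response ∈ {none, partial}) = 0.133 + 0.086 = 0.219.
P(Treatment=mid | Response ∈ {none, partial}) = 0.219/0.508 = 0.4311.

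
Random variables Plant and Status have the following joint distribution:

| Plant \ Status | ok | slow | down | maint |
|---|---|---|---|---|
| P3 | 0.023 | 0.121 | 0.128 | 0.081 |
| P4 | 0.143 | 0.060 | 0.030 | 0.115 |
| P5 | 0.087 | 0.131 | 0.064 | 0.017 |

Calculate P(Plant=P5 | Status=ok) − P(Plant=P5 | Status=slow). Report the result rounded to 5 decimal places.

P(Status=ok) = 0.023 + 0.143 + 0.087 = 0.253; P(Plant=P5 | Status=ok) = 0.087/0.253 = 0.343874.
P(Status=slow) = 0.121 + 0.060 + 0.131 = 0.312; P(Plant=P5 | Status=slow) = 0.131/0.312 = 0.419872.
Difference = -0.07600.

-0.07600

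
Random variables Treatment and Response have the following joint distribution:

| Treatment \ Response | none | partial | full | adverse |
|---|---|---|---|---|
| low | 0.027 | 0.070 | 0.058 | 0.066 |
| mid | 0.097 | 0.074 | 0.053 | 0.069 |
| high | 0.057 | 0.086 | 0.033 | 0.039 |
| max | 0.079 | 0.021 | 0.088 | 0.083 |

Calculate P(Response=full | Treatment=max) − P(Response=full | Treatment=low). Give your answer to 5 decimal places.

0.06228

P(Treatment=max) = 0.079 + 0.021 + 0.088 + 0.083 = 0.271; P(Response=full | Treatment=max) = 0.088/0.271 = 0.324723.
P(Treatment=low) = 0.027 + 0.070 + 0.058 + 0.066 = 0.221; P(Response=full | Treatment=low) = 0.058/0.221 = 0.262443.
Difference = 0.06228.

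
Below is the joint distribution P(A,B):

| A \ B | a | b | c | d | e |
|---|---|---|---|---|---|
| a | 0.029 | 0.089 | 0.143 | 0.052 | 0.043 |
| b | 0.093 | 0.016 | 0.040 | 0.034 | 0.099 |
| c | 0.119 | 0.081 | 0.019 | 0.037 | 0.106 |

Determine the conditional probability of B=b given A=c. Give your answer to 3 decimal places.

P(A=c) = 0.119 + 0.081 + 0.019 + 0.037 + 0.106 = 0.362.
P(B=b | A=c) = 0.081/0.362 = 0.224.

0.224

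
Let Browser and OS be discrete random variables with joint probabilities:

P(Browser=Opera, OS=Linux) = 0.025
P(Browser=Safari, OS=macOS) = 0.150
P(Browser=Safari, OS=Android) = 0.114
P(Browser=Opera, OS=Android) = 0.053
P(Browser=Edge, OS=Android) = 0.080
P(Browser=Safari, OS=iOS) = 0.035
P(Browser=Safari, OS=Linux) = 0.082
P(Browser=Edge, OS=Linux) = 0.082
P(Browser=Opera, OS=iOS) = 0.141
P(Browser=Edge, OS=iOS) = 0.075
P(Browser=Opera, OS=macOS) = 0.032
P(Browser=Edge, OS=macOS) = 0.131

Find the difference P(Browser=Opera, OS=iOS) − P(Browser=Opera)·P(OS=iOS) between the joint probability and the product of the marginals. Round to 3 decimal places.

0.078

P(Browser=Opera) = 0.032 + 0.025 + 0.141 + 0.053 = 0.251.
P(OS=iOS) = 0.035 + 0.075 + 0.141 = 0.251.
P(Browser=Opera, OS=iOS) − P(Browser=Opera)P(OS=iOS) = 0.141 − 0.251×0.251 = 0.078.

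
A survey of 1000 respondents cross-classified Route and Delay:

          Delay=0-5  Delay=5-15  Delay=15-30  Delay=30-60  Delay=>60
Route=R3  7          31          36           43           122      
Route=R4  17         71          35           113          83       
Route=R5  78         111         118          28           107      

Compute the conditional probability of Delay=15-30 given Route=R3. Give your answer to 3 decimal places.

Total with Route=R3: 7 + 31 + 36 + 43 + 122 = 239.
P(Delay=15-30 | Route=R3) = 36/239 = 0.151.

0.151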